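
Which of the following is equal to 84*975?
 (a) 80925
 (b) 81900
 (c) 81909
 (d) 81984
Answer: b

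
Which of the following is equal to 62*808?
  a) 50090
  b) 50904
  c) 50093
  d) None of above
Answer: d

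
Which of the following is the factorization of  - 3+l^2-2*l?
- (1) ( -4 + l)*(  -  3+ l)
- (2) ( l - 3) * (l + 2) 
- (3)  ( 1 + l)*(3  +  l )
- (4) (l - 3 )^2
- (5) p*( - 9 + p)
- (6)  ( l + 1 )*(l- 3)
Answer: 6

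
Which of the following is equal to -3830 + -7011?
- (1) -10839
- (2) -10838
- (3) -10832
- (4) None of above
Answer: 4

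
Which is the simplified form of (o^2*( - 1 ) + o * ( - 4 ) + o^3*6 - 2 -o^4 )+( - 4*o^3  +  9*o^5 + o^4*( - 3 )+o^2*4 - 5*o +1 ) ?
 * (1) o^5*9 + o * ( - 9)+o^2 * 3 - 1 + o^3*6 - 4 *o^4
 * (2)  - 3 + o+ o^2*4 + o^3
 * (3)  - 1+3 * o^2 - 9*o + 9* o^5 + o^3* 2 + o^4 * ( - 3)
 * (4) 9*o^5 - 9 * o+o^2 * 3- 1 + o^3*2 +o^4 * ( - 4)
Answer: 4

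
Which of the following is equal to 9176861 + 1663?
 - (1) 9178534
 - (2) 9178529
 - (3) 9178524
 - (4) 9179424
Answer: 3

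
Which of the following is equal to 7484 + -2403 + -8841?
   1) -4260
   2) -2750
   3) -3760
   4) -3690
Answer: 3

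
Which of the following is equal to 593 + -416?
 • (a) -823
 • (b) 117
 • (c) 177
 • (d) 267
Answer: c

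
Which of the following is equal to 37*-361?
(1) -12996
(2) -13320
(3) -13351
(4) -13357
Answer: 4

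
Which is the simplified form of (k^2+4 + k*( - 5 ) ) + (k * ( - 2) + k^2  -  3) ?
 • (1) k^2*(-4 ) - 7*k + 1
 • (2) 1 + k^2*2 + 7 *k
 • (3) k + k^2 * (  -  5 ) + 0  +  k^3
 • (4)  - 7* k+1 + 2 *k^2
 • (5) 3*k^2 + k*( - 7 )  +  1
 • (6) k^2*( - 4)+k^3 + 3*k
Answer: 4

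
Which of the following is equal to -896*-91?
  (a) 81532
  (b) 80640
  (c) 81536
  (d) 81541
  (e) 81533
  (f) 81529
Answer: c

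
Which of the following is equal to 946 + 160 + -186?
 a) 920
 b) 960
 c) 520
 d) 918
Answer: a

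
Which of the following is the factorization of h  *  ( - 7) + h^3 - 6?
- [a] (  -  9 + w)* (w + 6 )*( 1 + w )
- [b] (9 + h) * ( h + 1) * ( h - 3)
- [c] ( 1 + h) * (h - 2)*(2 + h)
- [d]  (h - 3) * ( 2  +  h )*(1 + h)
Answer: d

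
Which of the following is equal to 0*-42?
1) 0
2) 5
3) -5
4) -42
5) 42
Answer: 1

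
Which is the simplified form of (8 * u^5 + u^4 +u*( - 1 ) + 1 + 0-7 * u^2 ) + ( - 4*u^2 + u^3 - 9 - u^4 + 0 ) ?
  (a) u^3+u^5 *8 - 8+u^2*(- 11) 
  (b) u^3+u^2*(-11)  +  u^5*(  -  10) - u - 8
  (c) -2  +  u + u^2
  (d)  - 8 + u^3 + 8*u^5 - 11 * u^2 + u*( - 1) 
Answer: d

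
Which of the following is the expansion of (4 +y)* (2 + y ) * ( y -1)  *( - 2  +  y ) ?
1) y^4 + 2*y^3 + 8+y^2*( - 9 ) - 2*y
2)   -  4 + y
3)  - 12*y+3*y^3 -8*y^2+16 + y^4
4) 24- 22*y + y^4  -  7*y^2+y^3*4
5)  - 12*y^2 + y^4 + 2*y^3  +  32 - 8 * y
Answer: 3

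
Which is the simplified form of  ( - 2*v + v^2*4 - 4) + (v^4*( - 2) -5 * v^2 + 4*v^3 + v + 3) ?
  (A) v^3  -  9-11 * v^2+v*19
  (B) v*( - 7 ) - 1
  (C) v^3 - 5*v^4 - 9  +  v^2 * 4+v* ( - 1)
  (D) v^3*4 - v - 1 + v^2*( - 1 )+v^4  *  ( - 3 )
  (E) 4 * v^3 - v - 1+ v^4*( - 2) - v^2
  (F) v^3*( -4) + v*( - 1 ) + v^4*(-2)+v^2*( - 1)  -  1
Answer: E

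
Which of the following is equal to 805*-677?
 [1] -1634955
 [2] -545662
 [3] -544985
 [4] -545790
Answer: 3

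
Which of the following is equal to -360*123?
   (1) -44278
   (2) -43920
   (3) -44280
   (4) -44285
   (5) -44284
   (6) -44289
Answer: 3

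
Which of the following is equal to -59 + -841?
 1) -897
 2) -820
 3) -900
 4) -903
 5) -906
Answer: 3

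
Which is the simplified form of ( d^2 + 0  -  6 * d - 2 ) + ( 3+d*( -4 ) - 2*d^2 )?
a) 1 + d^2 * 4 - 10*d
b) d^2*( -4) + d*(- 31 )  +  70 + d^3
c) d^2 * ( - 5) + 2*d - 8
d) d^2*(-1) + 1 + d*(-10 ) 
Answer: d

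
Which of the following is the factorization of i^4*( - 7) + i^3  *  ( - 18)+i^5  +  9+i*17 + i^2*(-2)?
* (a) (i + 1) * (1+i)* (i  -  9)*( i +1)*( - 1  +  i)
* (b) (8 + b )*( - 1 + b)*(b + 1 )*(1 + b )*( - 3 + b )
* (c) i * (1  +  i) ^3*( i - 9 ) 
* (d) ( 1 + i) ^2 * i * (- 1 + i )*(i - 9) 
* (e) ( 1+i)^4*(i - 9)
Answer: a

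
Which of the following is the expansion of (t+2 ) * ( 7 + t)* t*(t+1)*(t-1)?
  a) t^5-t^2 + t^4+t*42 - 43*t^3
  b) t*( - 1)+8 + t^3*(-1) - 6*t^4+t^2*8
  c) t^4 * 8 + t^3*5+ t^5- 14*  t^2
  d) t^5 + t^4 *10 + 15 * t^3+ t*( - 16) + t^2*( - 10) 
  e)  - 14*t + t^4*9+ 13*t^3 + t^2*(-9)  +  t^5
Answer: e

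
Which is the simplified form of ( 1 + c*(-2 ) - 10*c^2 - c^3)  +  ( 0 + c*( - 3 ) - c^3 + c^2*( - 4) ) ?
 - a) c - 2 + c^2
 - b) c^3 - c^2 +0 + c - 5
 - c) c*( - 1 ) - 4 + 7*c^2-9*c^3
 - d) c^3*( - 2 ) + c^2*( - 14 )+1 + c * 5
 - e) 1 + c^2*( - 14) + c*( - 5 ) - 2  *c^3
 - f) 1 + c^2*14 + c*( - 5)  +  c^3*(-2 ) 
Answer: e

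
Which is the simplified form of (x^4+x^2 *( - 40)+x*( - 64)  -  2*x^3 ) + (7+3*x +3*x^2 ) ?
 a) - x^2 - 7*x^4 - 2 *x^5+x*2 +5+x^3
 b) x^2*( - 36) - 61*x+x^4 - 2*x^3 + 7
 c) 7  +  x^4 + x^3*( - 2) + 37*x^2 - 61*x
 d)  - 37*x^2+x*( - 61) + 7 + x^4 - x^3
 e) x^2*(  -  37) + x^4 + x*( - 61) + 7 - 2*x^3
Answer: e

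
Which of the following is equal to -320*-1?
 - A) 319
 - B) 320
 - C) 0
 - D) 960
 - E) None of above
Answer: B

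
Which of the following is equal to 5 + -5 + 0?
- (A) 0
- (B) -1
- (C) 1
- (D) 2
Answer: A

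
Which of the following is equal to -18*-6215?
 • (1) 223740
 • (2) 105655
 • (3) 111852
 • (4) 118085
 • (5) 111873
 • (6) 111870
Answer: 6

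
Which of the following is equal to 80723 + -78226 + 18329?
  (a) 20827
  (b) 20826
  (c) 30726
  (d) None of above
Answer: b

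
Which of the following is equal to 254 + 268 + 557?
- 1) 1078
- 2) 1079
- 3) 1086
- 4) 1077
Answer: 2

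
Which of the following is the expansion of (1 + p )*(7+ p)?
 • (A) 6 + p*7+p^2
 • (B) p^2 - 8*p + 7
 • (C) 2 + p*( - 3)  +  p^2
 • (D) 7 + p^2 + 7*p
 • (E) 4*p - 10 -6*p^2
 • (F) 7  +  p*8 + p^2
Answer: F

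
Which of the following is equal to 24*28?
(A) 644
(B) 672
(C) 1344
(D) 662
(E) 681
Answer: B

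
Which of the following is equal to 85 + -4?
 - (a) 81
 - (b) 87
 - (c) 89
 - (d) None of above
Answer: a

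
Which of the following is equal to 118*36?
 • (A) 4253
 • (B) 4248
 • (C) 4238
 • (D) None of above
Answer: B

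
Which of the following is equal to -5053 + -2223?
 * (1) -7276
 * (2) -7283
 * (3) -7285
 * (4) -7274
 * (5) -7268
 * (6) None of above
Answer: 1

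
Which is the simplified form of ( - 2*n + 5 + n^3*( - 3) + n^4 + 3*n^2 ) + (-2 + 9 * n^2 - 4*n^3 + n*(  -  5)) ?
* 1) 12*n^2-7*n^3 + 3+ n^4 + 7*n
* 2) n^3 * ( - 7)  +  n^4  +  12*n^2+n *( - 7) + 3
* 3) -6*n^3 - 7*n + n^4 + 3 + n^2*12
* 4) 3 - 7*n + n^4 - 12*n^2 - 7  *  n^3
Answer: 2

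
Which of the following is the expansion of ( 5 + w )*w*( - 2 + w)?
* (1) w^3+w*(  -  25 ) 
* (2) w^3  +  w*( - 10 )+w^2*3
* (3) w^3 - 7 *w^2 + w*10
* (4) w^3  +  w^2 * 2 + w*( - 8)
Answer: 2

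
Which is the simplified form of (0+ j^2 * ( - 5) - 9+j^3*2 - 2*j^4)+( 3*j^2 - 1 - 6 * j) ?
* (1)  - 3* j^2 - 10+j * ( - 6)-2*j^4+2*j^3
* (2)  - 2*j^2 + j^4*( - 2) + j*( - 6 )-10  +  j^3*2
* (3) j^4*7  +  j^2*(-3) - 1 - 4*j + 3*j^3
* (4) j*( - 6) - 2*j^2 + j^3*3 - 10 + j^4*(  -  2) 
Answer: 2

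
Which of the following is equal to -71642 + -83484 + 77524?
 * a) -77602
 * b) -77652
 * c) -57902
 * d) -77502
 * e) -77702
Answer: a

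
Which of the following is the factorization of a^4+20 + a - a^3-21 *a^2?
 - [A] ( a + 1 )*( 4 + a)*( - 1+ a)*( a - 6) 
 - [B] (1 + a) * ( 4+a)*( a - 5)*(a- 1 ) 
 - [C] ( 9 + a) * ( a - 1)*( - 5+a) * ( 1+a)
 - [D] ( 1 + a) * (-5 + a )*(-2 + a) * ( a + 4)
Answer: B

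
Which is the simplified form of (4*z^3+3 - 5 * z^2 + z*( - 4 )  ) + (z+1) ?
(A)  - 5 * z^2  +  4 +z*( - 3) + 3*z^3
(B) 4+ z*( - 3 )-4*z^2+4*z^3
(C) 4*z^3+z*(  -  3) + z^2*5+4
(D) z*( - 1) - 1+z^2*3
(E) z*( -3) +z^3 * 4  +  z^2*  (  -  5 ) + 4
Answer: E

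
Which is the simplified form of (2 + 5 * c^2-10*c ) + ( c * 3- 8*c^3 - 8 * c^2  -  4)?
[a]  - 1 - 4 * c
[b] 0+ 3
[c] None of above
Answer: c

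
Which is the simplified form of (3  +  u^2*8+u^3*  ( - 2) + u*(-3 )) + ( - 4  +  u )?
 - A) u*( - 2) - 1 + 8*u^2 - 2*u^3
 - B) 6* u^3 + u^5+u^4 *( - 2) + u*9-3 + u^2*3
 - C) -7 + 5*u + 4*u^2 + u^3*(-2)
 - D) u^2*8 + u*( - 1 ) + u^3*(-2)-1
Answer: A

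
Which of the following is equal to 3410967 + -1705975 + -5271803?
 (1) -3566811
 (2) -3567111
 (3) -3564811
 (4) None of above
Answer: 1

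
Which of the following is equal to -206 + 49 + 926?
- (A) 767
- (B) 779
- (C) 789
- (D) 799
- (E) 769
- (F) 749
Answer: E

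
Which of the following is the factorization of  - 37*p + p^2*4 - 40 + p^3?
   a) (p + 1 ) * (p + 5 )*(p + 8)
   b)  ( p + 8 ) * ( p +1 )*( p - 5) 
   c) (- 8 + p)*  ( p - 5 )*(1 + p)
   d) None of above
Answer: b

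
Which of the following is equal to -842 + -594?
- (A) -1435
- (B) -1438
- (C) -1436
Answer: C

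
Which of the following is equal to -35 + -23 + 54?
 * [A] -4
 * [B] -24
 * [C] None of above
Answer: A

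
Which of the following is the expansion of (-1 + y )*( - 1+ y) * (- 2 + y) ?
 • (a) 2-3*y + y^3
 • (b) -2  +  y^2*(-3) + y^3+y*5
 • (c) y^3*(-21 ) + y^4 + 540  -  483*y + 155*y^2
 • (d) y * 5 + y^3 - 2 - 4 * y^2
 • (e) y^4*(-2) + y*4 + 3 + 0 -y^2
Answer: d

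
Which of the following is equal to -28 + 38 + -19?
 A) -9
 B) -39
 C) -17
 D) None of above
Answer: A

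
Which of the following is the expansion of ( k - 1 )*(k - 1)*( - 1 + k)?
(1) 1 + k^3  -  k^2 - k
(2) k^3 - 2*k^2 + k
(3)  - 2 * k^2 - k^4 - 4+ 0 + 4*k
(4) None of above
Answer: 4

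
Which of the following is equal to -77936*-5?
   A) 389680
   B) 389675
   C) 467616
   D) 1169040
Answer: A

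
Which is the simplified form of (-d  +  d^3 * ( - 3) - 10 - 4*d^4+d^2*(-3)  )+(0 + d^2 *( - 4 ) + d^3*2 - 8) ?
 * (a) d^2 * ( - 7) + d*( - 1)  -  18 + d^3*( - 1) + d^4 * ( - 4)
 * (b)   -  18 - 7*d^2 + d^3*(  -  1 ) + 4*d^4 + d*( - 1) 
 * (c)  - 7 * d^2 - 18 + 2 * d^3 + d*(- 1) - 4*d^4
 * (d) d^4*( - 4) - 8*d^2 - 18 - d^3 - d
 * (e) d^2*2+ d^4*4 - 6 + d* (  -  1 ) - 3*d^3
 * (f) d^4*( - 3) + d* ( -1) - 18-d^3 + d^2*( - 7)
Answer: a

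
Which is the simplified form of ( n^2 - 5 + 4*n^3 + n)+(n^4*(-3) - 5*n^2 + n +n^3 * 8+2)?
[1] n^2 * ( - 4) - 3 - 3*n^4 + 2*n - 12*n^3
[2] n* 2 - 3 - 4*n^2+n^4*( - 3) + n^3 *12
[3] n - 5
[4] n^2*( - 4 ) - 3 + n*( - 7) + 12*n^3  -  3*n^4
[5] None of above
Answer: 2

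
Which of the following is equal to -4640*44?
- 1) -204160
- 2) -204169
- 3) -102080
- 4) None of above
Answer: 1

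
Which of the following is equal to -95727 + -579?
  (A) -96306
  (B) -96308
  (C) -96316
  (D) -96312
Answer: A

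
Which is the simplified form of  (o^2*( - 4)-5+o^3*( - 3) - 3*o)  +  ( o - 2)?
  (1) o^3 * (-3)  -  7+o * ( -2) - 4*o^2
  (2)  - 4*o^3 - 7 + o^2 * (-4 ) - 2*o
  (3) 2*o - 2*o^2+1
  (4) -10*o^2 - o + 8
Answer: 1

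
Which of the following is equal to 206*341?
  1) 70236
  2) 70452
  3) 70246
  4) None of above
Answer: 3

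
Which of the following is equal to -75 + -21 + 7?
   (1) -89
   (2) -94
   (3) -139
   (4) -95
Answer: 1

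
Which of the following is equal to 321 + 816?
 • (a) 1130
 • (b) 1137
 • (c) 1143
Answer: b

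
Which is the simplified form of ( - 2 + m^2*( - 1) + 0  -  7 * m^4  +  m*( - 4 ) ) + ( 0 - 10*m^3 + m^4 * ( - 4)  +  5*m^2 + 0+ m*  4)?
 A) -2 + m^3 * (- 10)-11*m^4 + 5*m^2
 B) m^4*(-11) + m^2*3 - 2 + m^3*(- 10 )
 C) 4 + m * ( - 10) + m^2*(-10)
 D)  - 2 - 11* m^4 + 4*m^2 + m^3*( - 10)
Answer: D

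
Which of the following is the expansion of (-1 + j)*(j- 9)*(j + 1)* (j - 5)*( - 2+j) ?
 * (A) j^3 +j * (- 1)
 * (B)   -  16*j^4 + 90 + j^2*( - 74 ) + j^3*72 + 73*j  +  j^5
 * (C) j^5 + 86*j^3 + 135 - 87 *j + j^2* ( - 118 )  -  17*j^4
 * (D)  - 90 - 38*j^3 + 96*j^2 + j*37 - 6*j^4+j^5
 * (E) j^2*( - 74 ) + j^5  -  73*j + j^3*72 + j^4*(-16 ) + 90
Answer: E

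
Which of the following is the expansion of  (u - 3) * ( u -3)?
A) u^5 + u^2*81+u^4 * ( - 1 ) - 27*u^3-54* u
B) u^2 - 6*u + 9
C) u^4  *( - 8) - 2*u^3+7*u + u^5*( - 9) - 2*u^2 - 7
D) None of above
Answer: B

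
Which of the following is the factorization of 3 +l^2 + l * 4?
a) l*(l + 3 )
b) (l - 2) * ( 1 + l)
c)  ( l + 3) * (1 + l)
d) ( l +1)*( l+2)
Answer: c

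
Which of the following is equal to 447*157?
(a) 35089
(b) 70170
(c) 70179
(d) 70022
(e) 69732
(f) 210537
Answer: c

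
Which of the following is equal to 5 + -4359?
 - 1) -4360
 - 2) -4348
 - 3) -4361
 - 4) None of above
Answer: 4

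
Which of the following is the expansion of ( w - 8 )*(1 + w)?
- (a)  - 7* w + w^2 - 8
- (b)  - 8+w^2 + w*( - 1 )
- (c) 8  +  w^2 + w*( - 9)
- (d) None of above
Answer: a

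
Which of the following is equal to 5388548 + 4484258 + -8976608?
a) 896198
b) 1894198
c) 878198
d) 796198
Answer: a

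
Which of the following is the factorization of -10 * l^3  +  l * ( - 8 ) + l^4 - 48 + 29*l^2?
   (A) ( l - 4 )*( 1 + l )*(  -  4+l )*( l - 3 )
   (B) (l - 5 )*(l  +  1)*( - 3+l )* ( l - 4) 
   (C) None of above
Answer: A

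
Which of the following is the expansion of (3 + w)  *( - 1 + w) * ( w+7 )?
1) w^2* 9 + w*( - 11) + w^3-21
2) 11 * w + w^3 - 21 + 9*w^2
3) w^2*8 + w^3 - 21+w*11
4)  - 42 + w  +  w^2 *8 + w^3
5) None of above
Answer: 2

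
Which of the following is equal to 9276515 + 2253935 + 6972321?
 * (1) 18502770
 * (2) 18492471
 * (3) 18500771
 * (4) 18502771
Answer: 4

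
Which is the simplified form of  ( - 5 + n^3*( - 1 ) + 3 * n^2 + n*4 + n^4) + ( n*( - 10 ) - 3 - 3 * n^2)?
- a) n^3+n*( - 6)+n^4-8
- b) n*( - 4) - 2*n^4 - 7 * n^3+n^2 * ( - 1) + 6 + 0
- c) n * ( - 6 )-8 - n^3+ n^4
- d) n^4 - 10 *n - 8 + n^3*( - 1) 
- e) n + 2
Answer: c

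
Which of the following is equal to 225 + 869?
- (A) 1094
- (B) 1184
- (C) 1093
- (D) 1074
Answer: A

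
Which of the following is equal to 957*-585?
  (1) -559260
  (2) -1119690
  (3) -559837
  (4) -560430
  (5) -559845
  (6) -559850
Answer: 5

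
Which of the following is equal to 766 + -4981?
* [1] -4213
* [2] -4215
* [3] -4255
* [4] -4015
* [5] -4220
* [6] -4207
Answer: 2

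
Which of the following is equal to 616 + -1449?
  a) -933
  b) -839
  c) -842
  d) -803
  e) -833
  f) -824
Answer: e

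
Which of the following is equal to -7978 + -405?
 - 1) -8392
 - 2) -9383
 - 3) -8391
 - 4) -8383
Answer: 4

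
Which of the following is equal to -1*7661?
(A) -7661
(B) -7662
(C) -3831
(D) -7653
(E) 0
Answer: A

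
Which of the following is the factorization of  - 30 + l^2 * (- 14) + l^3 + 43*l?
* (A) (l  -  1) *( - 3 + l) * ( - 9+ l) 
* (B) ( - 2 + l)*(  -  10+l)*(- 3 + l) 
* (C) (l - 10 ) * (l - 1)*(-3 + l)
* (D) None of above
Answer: C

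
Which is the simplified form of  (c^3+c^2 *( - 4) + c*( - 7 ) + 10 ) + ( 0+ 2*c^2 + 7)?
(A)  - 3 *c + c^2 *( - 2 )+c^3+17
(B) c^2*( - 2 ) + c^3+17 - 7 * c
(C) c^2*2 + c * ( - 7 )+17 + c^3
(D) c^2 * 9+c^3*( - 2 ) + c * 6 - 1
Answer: B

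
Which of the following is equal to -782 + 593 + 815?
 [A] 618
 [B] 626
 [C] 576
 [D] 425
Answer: B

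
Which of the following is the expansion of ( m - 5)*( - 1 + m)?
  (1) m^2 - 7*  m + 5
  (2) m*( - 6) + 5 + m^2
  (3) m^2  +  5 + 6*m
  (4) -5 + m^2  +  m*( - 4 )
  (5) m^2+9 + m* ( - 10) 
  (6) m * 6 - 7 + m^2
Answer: 2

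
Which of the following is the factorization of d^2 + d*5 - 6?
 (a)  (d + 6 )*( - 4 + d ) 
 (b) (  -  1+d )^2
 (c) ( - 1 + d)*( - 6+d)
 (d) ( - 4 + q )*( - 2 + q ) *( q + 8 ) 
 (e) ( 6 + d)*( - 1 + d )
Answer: e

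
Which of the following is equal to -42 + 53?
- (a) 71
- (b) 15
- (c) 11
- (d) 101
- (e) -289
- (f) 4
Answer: c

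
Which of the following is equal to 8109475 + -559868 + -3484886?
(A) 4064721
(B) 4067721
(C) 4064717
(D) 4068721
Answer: A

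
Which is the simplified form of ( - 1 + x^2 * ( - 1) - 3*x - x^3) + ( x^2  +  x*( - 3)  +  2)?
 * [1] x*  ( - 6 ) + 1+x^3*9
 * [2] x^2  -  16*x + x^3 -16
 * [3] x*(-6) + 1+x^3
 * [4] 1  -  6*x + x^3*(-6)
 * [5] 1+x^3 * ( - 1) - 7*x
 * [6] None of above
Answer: 6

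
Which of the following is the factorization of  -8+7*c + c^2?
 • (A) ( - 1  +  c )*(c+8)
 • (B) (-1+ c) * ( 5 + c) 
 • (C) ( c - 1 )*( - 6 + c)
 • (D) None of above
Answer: A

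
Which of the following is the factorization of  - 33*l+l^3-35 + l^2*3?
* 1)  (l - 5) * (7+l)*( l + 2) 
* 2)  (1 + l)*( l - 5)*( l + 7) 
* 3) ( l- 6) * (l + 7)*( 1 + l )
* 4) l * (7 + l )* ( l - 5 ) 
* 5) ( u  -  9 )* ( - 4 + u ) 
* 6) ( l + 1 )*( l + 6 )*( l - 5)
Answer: 2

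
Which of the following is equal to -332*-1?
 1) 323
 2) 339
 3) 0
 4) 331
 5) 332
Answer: 5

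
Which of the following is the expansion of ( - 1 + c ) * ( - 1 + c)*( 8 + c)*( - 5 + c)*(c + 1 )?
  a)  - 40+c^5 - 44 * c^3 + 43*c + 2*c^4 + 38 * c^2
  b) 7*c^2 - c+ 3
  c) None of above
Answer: a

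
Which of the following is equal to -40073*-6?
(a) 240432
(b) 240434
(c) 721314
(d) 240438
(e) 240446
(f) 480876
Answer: d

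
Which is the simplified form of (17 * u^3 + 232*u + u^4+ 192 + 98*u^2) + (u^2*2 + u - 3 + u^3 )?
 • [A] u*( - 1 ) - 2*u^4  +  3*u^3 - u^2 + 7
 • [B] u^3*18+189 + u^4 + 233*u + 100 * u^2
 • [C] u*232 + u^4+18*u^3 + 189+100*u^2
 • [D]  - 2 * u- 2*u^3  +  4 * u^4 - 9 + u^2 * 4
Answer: B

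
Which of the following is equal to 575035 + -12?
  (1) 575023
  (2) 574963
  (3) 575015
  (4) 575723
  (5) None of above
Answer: 1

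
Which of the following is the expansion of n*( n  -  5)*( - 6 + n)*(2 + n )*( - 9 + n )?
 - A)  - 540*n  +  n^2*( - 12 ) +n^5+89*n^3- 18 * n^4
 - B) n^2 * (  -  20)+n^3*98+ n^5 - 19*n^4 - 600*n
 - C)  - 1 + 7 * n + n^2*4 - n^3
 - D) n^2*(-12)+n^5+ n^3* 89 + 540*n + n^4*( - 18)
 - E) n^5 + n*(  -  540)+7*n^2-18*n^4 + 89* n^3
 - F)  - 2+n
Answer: A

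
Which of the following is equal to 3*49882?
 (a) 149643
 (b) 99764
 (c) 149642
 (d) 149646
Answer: d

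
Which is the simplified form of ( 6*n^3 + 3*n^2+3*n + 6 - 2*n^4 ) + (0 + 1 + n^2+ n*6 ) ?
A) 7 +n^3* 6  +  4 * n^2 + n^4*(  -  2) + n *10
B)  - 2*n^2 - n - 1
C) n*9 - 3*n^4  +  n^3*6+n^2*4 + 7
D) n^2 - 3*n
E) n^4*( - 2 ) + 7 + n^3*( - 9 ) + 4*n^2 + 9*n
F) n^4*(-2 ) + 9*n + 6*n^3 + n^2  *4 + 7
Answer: F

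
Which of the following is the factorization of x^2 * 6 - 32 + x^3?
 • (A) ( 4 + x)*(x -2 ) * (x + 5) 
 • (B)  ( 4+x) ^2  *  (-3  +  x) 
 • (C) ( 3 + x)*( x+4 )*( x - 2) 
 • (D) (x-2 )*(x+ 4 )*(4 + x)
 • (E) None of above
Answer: D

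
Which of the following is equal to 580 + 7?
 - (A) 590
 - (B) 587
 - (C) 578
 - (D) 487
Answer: B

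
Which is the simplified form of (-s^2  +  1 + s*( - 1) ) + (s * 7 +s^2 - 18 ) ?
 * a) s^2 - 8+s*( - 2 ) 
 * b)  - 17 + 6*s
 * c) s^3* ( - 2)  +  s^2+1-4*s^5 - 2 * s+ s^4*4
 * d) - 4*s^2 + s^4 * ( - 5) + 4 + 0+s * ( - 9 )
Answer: b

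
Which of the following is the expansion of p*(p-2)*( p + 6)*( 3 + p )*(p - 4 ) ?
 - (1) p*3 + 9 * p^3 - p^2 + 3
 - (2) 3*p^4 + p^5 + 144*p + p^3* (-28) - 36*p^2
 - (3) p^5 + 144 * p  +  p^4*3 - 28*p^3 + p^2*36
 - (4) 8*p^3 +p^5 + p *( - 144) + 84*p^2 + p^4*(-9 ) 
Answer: 2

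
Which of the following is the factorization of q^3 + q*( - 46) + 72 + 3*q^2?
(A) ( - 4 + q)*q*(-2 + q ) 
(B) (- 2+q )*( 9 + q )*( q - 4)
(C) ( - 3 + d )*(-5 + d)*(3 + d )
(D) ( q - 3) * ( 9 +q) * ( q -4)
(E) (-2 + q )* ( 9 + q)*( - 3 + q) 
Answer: B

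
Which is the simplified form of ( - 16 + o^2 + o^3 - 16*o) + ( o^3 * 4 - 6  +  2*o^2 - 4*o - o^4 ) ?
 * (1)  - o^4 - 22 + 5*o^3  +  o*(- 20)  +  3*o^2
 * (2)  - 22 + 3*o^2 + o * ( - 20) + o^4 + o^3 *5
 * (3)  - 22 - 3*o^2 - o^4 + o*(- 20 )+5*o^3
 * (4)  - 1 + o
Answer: 1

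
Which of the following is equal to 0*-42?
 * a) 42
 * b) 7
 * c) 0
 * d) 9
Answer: c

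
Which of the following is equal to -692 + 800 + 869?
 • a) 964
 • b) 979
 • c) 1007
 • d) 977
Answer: d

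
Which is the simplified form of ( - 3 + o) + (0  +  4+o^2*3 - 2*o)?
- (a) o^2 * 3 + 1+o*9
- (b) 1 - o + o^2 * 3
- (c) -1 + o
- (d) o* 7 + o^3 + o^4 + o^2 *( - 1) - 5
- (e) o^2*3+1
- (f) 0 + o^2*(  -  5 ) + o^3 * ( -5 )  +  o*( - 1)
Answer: b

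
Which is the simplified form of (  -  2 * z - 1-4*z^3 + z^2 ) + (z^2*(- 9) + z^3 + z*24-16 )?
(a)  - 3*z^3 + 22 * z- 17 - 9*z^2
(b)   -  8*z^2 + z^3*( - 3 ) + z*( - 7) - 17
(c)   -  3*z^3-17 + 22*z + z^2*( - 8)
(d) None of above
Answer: c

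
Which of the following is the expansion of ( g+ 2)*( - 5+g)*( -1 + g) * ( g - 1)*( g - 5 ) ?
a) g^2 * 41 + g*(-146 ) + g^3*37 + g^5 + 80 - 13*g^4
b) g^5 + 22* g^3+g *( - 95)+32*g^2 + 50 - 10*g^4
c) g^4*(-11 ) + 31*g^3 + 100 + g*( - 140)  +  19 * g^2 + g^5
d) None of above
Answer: b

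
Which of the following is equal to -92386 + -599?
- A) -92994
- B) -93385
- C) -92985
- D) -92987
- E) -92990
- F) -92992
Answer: C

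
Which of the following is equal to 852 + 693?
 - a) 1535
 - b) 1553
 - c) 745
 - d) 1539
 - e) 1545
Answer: e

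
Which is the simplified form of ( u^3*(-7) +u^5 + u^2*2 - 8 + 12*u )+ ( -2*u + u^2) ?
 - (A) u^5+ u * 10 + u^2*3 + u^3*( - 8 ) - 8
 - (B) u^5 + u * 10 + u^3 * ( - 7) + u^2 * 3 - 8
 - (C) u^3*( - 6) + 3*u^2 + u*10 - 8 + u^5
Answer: B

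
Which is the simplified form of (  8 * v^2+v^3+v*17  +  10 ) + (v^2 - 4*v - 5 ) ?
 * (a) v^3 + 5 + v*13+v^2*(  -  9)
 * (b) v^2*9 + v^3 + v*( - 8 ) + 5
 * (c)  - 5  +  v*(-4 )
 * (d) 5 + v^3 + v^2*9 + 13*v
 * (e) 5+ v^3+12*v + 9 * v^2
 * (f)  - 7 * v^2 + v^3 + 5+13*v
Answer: d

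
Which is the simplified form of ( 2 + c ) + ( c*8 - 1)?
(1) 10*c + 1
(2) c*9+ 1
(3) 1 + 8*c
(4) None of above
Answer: 2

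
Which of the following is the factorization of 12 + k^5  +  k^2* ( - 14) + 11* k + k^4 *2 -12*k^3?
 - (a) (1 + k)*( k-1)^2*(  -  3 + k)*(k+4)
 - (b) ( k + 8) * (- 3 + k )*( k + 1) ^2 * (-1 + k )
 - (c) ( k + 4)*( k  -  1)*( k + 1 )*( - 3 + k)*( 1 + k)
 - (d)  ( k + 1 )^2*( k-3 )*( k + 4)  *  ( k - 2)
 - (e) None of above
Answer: c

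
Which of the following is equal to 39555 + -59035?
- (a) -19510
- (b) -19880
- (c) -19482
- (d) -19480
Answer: d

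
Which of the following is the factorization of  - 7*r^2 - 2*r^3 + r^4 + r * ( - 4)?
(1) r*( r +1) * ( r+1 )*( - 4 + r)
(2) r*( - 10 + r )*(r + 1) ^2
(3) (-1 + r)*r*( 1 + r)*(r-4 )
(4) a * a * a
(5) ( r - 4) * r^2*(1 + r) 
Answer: 1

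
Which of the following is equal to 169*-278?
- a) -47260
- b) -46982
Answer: b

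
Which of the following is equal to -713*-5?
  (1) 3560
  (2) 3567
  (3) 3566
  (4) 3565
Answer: 4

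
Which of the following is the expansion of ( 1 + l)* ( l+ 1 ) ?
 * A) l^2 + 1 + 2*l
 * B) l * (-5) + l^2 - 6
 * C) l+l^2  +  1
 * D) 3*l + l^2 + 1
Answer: A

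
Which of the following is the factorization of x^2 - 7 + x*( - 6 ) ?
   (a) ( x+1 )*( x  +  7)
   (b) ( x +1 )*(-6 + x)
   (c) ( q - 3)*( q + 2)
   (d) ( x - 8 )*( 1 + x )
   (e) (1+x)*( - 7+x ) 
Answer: e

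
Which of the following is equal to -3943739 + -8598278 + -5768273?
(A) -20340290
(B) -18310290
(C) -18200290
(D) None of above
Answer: B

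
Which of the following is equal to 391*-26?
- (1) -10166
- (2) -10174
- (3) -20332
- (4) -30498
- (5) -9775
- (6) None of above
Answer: 1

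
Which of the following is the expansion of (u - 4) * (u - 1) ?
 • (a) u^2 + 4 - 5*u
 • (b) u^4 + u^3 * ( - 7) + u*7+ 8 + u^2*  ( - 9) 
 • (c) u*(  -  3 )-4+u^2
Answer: a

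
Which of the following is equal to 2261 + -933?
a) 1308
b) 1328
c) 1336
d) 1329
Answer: b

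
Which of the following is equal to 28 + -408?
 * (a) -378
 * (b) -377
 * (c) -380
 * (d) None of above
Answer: c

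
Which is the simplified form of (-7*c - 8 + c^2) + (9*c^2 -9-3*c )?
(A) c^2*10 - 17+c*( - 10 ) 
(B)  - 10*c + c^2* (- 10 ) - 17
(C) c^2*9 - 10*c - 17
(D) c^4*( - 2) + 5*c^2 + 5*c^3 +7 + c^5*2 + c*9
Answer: A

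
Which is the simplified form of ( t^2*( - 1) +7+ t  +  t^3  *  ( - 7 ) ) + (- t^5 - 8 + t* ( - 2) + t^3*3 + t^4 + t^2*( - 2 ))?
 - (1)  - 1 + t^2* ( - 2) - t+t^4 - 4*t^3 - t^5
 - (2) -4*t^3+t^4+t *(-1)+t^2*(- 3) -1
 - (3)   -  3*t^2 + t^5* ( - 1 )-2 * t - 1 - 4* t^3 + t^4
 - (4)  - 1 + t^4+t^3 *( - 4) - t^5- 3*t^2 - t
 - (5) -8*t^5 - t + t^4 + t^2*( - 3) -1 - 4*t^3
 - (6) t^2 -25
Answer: 4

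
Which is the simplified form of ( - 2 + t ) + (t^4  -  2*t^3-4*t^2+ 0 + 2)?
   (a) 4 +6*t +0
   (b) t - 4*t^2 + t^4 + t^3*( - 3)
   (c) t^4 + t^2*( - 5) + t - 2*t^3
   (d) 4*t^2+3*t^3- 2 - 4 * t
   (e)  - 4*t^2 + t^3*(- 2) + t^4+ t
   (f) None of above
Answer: e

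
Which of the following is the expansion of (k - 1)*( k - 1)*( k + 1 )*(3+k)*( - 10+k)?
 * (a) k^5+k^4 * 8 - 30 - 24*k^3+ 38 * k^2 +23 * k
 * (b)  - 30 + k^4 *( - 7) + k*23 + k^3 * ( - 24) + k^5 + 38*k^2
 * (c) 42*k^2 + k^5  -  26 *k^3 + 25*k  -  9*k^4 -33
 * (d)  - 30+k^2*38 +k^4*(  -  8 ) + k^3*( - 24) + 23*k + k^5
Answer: d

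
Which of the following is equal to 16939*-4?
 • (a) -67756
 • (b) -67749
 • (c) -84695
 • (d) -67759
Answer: a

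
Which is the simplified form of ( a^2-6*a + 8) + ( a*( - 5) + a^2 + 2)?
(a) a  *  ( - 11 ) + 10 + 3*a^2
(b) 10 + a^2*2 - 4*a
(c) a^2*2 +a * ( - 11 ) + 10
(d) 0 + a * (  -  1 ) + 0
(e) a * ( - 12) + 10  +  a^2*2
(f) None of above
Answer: c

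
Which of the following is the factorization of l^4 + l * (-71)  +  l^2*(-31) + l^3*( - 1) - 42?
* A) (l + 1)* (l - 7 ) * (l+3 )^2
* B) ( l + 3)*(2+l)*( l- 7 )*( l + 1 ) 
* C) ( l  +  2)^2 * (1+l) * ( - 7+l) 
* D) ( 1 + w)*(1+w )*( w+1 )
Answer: B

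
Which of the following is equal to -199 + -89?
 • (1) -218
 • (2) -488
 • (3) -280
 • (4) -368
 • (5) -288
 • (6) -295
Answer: 5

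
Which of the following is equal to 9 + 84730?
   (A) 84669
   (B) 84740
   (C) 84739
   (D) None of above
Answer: C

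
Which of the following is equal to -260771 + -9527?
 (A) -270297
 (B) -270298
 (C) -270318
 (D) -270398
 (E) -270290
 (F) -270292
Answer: B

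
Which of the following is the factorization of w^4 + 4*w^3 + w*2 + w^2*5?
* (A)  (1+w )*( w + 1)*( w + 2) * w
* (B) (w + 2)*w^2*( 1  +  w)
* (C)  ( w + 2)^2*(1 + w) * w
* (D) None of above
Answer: A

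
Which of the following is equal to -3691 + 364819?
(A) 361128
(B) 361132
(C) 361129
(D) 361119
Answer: A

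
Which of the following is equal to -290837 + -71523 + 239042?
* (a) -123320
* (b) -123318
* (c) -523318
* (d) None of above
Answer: b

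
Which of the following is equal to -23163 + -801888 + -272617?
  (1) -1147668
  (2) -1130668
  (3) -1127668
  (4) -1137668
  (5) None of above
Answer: 5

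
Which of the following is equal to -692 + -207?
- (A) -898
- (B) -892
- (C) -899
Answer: C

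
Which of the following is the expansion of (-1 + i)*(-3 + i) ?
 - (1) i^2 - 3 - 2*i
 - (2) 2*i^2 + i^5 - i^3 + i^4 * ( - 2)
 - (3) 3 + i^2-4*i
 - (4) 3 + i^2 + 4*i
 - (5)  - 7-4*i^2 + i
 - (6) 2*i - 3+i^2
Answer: 3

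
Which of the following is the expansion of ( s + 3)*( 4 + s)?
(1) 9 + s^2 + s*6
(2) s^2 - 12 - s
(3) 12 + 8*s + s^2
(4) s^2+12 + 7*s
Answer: 4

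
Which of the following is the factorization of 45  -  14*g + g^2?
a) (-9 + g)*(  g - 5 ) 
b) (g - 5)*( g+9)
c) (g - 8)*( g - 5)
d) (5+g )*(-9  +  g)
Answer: a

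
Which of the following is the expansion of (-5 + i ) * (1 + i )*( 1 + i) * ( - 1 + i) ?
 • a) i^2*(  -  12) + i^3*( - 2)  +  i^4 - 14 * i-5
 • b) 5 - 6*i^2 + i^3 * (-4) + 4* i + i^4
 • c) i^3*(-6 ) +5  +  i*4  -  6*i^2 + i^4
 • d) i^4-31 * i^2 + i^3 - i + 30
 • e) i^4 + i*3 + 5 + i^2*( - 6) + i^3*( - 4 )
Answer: b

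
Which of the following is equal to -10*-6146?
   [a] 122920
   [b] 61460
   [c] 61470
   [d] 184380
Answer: b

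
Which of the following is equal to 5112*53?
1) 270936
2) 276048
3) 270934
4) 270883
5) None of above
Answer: 1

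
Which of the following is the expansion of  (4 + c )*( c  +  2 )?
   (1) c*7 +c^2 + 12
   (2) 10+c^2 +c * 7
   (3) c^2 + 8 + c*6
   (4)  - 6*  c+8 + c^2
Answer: 3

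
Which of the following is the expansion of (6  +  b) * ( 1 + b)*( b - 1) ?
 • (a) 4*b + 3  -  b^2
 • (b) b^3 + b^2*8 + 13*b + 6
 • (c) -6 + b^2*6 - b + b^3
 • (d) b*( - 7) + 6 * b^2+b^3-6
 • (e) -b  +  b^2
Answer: c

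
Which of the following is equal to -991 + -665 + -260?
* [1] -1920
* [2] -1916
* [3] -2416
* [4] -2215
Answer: 2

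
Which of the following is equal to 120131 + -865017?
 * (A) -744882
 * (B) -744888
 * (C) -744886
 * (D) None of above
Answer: C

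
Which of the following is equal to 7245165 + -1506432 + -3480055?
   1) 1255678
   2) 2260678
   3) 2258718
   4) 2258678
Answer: 4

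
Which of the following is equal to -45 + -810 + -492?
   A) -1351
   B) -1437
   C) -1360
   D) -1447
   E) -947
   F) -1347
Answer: F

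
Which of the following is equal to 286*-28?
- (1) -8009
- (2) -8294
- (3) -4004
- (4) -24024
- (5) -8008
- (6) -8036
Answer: 5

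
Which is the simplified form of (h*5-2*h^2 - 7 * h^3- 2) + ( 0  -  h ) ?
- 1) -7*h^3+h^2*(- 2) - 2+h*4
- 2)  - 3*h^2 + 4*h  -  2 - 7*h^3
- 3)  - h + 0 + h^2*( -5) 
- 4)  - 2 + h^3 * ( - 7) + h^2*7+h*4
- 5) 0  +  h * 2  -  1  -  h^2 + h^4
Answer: 1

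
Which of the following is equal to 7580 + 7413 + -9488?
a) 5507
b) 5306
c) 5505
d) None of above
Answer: c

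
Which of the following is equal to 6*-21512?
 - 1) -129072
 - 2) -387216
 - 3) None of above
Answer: 1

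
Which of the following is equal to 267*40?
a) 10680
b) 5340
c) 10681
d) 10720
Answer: a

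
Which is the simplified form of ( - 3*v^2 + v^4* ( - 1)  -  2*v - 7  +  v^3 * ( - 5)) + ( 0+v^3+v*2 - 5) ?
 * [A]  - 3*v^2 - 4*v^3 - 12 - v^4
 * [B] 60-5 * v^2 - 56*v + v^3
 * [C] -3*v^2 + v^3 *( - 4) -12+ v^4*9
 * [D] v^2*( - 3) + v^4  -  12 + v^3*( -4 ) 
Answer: A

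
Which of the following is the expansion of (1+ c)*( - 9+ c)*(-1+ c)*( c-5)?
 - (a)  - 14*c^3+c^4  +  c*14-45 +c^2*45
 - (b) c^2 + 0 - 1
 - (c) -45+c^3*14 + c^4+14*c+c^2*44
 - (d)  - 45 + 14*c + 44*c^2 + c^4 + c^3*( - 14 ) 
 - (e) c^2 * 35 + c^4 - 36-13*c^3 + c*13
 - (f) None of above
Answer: d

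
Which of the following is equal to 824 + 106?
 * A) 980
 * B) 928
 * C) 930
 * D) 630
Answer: C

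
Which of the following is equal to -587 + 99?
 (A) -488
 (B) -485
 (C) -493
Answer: A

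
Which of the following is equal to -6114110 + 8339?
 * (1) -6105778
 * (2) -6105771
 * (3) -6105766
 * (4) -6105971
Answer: 2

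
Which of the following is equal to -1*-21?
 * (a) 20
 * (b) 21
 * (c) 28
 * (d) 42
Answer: b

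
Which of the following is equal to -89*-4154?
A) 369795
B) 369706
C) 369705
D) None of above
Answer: B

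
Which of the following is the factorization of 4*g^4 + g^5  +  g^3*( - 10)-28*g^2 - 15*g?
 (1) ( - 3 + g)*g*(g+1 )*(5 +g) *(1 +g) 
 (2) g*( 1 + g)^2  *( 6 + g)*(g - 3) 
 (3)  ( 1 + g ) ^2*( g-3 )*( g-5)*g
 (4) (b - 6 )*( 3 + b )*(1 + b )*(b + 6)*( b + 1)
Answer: 1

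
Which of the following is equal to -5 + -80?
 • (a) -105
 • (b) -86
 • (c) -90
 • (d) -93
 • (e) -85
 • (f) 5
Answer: e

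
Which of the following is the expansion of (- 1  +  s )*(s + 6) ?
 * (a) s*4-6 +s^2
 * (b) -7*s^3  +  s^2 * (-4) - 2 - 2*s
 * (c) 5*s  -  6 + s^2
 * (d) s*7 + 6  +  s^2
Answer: c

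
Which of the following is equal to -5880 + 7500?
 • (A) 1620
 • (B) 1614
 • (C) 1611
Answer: A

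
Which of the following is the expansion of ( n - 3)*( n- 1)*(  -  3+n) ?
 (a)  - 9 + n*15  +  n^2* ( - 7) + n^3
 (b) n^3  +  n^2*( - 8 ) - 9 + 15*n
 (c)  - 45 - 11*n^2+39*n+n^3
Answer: a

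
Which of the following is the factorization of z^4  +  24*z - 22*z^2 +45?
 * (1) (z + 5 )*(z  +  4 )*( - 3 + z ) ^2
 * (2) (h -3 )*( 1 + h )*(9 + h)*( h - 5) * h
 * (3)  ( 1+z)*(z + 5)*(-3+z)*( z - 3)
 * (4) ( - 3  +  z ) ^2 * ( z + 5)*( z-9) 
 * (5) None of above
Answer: 3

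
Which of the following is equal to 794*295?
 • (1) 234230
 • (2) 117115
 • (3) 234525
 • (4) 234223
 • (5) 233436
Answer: 1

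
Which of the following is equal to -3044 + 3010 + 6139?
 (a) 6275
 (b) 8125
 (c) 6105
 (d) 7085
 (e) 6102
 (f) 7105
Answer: c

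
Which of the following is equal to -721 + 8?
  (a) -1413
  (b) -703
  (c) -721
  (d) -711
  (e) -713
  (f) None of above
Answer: e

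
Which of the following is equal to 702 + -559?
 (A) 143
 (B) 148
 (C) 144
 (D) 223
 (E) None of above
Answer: A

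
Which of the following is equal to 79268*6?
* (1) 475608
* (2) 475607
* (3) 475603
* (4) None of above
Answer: 1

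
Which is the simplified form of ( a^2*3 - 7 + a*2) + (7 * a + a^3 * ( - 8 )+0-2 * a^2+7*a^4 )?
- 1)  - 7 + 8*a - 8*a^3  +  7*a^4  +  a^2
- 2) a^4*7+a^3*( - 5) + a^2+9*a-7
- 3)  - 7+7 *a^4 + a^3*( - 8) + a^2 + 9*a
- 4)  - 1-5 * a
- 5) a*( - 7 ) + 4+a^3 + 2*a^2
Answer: 3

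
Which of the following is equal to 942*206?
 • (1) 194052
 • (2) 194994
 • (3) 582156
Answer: 1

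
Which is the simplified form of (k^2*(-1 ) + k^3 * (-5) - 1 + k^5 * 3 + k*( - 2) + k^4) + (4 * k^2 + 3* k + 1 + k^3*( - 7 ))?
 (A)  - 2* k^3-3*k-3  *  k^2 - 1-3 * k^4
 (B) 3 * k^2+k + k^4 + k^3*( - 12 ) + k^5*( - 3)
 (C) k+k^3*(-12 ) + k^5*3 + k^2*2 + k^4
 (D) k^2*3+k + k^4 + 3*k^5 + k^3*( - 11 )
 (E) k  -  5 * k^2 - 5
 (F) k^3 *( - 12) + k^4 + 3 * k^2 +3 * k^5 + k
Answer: F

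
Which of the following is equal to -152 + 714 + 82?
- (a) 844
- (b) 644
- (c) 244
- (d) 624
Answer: b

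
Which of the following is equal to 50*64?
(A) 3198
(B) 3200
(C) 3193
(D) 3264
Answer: B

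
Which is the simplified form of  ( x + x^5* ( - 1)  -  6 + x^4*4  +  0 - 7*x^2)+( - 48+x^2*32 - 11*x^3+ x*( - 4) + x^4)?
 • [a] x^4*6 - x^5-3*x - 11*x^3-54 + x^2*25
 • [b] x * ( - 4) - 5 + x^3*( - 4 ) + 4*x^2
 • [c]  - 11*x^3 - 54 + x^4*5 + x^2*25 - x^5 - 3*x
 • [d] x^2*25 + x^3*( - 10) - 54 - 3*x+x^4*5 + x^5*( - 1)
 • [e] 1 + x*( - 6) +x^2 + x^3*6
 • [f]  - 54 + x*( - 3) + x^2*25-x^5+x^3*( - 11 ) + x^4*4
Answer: c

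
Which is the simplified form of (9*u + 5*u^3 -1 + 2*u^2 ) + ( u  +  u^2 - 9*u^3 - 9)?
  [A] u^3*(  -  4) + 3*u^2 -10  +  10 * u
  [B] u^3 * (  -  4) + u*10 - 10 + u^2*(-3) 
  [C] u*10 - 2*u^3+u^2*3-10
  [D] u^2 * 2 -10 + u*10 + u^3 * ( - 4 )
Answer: A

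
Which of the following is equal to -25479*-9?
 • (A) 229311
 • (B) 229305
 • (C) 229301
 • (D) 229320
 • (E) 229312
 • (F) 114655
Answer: A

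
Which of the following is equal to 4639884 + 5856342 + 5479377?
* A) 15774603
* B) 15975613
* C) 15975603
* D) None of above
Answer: C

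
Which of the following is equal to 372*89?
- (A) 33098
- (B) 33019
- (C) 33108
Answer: C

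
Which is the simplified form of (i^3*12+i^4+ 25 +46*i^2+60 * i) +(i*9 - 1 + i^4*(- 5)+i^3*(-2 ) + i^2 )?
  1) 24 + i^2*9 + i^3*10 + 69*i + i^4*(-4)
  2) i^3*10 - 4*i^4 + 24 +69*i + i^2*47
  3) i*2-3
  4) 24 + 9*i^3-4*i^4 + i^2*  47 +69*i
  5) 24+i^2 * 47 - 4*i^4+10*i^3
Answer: 2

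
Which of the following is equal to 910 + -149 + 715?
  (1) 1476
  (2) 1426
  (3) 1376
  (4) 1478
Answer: 1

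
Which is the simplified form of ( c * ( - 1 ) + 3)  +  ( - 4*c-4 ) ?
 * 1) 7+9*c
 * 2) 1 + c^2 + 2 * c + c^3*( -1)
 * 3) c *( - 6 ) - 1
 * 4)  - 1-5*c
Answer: 4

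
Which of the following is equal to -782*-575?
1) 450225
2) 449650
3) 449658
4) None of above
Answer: 2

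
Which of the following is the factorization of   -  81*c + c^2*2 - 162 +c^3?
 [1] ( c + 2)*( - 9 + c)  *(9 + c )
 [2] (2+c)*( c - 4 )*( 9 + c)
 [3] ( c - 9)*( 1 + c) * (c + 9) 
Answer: 1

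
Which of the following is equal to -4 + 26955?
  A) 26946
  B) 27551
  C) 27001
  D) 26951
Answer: D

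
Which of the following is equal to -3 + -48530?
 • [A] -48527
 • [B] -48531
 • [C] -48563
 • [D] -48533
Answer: D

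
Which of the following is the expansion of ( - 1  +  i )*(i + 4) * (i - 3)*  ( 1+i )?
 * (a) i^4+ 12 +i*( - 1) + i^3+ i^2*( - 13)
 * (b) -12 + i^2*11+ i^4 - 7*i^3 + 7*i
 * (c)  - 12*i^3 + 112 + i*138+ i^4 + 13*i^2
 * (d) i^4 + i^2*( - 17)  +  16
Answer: a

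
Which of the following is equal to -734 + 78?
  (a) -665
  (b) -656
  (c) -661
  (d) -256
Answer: b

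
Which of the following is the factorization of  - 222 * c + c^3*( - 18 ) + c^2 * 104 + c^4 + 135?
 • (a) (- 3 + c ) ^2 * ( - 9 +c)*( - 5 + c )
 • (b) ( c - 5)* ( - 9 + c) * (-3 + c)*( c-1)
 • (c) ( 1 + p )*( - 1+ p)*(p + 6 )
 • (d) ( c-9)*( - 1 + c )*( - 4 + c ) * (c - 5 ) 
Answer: b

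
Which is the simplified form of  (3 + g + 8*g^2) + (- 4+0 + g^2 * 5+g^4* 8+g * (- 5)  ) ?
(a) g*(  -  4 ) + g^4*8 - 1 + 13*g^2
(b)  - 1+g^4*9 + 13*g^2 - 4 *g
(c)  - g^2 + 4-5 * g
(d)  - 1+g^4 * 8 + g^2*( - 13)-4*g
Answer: a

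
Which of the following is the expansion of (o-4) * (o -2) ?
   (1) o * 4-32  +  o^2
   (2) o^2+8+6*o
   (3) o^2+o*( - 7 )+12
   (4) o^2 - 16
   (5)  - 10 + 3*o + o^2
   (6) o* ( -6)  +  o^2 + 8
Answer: 6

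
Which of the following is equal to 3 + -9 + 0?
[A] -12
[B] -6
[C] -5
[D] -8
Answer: B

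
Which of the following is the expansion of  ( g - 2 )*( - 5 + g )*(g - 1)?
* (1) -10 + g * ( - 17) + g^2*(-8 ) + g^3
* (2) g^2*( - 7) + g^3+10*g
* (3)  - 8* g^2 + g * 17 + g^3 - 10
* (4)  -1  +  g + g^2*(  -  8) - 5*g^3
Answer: 3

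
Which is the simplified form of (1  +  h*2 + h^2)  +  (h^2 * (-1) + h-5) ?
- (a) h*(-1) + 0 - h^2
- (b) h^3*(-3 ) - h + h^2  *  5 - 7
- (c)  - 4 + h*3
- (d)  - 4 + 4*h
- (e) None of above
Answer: c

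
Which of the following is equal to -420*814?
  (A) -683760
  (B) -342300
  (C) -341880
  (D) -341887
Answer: C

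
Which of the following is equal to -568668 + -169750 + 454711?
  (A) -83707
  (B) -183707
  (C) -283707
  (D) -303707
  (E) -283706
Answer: C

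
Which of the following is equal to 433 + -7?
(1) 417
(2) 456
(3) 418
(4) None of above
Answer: 4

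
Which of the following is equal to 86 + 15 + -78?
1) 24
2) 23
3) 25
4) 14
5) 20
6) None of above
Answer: 2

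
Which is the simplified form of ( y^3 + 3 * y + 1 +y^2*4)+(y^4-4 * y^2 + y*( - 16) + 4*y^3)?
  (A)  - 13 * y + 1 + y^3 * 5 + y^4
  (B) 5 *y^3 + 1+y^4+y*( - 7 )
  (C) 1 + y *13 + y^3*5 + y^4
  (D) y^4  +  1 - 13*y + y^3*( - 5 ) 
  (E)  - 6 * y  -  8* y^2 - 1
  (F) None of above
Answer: A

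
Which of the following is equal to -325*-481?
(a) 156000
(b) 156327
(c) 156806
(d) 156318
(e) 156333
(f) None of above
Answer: f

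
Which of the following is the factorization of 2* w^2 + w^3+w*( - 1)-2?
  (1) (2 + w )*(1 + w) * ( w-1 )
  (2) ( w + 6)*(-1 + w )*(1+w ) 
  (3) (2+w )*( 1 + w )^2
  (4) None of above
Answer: 1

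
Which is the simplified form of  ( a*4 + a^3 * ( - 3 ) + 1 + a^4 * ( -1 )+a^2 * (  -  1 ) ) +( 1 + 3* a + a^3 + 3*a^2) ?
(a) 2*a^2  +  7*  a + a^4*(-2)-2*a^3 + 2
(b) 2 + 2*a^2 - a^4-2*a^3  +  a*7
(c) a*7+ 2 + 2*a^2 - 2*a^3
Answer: b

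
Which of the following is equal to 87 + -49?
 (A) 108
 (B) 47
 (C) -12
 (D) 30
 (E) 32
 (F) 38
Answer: F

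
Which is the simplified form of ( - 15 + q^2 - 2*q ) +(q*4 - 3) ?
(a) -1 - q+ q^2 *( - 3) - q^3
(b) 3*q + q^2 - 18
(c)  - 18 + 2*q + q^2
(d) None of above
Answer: c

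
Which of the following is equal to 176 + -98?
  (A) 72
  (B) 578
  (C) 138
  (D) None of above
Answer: D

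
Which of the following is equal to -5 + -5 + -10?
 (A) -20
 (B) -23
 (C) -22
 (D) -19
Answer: A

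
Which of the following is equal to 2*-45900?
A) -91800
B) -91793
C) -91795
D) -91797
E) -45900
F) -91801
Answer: A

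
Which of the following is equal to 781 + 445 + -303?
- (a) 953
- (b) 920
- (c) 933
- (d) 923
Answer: d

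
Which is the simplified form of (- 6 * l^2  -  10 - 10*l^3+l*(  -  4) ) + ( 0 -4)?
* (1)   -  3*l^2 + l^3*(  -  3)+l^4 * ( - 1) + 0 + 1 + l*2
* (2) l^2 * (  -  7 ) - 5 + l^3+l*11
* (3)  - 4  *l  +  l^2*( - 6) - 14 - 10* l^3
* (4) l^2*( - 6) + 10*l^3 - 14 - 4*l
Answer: 3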